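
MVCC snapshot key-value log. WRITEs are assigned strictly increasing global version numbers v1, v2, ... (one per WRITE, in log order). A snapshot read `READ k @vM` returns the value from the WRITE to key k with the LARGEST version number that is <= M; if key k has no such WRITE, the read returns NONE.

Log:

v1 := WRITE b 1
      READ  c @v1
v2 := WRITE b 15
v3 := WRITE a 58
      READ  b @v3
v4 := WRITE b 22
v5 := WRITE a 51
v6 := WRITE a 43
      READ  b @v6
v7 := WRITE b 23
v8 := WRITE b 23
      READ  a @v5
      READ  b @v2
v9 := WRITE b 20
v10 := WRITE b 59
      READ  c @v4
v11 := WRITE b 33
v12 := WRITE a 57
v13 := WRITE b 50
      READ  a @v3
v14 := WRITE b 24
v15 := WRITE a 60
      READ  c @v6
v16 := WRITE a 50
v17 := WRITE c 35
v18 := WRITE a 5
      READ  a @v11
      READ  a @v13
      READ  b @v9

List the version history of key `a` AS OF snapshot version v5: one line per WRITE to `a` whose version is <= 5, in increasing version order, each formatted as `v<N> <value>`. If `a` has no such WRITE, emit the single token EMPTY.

Scan writes for key=a with version <= 5:
  v1 WRITE b 1 -> skip
  v2 WRITE b 15 -> skip
  v3 WRITE a 58 -> keep
  v4 WRITE b 22 -> skip
  v5 WRITE a 51 -> keep
  v6 WRITE a 43 -> drop (> snap)
  v7 WRITE b 23 -> skip
  v8 WRITE b 23 -> skip
  v9 WRITE b 20 -> skip
  v10 WRITE b 59 -> skip
  v11 WRITE b 33 -> skip
  v12 WRITE a 57 -> drop (> snap)
  v13 WRITE b 50 -> skip
  v14 WRITE b 24 -> skip
  v15 WRITE a 60 -> drop (> snap)
  v16 WRITE a 50 -> drop (> snap)
  v17 WRITE c 35 -> skip
  v18 WRITE a 5 -> drop (> snap)
Collected: [(3, 58), (5, 51)]

Answer: v3 58
v5 51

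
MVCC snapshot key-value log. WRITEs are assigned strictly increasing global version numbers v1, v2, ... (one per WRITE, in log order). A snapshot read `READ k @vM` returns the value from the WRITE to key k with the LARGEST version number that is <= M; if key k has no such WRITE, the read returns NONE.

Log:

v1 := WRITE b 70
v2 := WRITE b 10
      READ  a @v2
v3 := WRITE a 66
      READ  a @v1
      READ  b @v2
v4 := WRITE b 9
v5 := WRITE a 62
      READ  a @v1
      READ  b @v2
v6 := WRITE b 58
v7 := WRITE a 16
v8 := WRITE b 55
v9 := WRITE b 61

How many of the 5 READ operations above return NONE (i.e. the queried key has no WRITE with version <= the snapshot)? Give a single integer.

v1: WRITE b=70  (b history now [(1, 70)])
v2: WRITE b=10  (b history now [(1, 70), (2, 10)])
READ a @v2: history=[] -> no version <= 2 -> NONE
v3: WRITE a=66  (a history now [(3, 66)])
READ a @v1: history=[(3, 66)] -> no version <= 1 -> NONE
READ b @v2: history=[(1, 70), (2, 10)] -> pick v2 -> 10
v4: WRITE b=9  (b history now [(1, 70), (2, 10), (4, 9)])
v5: WRITE a=62  (a history now [(3, 66), (5, 62)])
READ a @v1: history=[(3, 66), (5, 62)] -> no version <= 1 -> NONE
READ b @v2: history=[(1, 70), (2, 10), (4, 9)] -> pick v2 -> 10
v6: WRITE b=58  (b history now [(1, 70), (2, 10), (4, 9), (6, 58)])
v7: WRITE a=16  (a history now [(3, 66), (5, 62), (7, 16)])
v8: WRITE b=55  (b history now [(1, 70), (2, 10), (4, 9), (6, 58), (8, 55)])
v9: WRITE b=61  (b history now [(1, 70), (2, 10), (4, 9), (6, 58), (8, 55), (9, 61)])
Read results in order: ['NONE', 'NONE', '10', 'NONE', '10']
NONE count = 3

Answer: 3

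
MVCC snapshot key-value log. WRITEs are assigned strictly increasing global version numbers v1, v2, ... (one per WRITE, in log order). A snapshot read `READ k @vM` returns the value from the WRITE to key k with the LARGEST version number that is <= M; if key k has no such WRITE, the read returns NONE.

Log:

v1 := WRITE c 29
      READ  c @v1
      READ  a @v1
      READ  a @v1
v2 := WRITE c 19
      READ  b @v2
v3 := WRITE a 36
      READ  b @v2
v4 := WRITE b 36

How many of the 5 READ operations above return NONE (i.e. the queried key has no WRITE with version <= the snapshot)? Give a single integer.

v1: WRITE c=29  (c history now [(1, 29)])
READ c @v1: history=[(1, 29)] -> pick v1 -> 29
READ a @v1: history=[] -> no version <= 1 -> NONE
READ a @v1: history=[] -> no version <= 1 -> NONE
v2: WRITE c=19  (c history now [(1, 29), (2, 19)])
READ b @v2: history=[] -> no version <= 2 -> NONE
v3: WRITE a=36  (a history now [(3, 36)])
READ b @v2: history=[] -> no version <= 2 -> NONE
v4: WRITE b=36  (b history now [(4, 36)])
Read results in order: ['29', 'NONE', 'NONE', 'NONE', 'NONE']
NONE count = 4

Answer: 4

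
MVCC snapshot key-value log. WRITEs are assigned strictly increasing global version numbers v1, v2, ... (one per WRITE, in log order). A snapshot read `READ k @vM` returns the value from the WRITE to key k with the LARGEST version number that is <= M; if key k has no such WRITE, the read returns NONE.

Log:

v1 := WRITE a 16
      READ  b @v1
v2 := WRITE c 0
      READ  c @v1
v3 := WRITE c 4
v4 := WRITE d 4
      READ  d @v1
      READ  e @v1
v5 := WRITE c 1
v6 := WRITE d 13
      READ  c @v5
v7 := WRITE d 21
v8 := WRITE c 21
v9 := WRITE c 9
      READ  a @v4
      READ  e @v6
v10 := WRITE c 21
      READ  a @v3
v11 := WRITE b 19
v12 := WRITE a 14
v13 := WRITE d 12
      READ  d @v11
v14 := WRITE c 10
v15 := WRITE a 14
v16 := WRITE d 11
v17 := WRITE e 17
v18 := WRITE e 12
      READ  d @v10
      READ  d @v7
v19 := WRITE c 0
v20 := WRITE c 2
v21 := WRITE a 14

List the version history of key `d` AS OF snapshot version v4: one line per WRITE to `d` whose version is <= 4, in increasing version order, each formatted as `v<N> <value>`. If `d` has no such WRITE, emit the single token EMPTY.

Answer: v4 4

Derivation:
Scan writes for key=d with version <= 4:
  v1 WRITE a 16 -> skip
  v2 WRITE c 0 -> skip
  v3 WRITE c 4 -> skip
  v4 WRITE d 4 -> keep
  v5 WRITE c 1 -> skip
  v6 WRITE d 13 -> drop (> snap)
  v7 WRITE d 21 -> drop (> snap)
  v8 WRITE c 21 -> skip
  v9 WRITE c 9 -> skip
  v10 WRITE c 21 -> skip
  v11 WRITE b 19 -> skip
  v12 WRITE a 14 -> skip
  v13 WRITE d 12 -> drop (> snap)
  v14 WRITE c 10 -> skip
  v15 WRITE a 14 -> skip
  v16 WRITE d 11 -> drop (> snap)
  v17 WRITE e 17 -> skip
  v18 WRITE e 12 -> skip
  v19 WRITE c 0 -> skip
  v20 WRITE c 2 -> skip
  v21 WRITE a 14 -> skip
Collected: [(4, 4)]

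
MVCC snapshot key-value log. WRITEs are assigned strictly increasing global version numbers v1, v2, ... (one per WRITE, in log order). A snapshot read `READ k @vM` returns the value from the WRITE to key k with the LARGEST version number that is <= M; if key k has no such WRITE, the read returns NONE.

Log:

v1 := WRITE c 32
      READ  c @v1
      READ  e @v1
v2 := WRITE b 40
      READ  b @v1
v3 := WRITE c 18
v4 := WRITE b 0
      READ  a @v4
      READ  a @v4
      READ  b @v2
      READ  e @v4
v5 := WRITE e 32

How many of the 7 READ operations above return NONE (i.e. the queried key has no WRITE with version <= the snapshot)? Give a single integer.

v1: WRITE c=32  (c history now [(1, 32)])
READ c @v1: history=[(1, 32)] -> pick v1 -> 32
READ e @v1: history=[] -> no version <= 1 -> NONE
v2: WRITE b=40  (b history now [(2, 40)])
READ b @v1: history=[(2, 40)] -> no version <= 1 -> NONE
v3: WRITE c=18  (c history now [(1, 32), (3, 18)])
v4: WRITE b=0  (b history now [(2, 40), (4, 0)])
READ a @v4: history=[] -> no version <= 4 -> NONE
READ a @v4: history=[] -> no version <= 4 -> NONE
READ b @v2: history=[(2, 40), (4, 0)] -> pick v2 -> 40
READ e @v4: history=[] -> no version <= 4 -> NONE
v5: WRITE e=32  (e history now [(5, 32)])
Read results in order: ['32', 'NONE', 'NONE', 'NONE', 'NONE', '40', 'NONE']
NONE count = 5

Answer: 5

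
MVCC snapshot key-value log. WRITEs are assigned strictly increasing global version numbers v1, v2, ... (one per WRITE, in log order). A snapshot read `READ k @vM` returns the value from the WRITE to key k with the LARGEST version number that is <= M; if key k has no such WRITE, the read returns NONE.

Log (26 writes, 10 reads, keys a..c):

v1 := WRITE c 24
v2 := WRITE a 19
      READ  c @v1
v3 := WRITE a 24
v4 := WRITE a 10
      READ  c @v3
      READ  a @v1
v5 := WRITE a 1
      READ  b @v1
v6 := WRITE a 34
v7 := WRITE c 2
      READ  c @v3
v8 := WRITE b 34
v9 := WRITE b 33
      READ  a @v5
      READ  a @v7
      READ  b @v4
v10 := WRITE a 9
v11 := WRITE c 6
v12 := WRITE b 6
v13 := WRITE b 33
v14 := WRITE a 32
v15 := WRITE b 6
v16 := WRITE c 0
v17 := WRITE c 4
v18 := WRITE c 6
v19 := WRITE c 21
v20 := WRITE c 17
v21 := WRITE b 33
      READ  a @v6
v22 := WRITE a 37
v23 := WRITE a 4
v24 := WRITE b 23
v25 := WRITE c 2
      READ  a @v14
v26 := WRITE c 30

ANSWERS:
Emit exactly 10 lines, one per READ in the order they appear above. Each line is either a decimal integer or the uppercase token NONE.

Answer: 24
24
NONE
NONE
24
1
34
NONE
34
32

Derivation:
v1: WRITE c=24  (c history now [(1, 24)])
v2: WRITE a=19  (a history now [(2, 19)])
READ c @v1: history=[(1, 24)] -> pick v1 -> 24
v3: WRITE a=24  (a history now [(2, 19), (3, 24)])
v4: WRITE a=10  (a history now [(2, 19), (3, 24), (4, 10)])
READ c @v3: history=[(1, 24)] -> pick v1 -> 24
READ a @v1: history=[(2, 19), (3, 24), (4, 10)] -> no version <= 1 -> NONE
v5: WRITE a=1  (a history now [(2, 19), (3, 24), (4, 10), (5, 1)])
READ b @v1: history=[] -> no version <= 1 -> NONE
v6: WRITE a=34  (a history now [(2, 19), (3, 24), (4, 10), (5, 1), (6, 34)])
v7: WRITE c=2  (c history now [(1, 24), (7, 2)])
READ c @v3: history=[(1, 24), (7, 2)] -> pick v1 -> 24
v8: WRITE b=34  (b history now [(8, 34)])
v9: WRITE b=33  (b history now [(8, 34), (9, 33)])
READ a @v5: history=[(2, 19), (3, 24), (4, 10), (5, 1), (6, 34)] -> pick v5 -> 1
READ a @v7: history=[(2, 19), (3, 24), (4, 10), (5, 1), (6, 34)] -> pick v6 -> 34
READ b @v4: history=[(8, 34), (9, 33)] -> no version <= 4 -> NONE
v10: WRITE a=9  (a history now [(2, 19), (3, 24), (4, 10), (5, 1), (6, 34), (10, 9)])
v11: WRITE c=6  (c history now [(1, 24), (7, 2), (11, 6)])
v12: WRITE b=6  (b history now [(8, 34), (9, 33), (12, 6)])
v13: WRITE b=33  (b history now [(8, 34), (9, 33), (12, 6), (13, 33)])
v14: WRITE a=32  (a history now [(2, 19), (3, 24), (4, 10), (5, 1), (6, 34), (10, 9), (14, 32)])
v15: WRITE b=6  (b history now [(8, 34), (9, 33), (12, 6), (13, 33), (15, 6)])
v16: WRITE c=0  (c history now [(1, 24), (7, 2), (11, 6), (16, 0)])
v17: WRITE c=4  (c history now [(1, 24), (7, 2), (11, 6), (16, 0), (17, 4)])
v18: WRITE c=6  (c history now [(1, 24), (7, 2), (11, 6), (16, 0), (17, 4), (18, 6)])
v19: WRITE c=21  (c history now [(1, 24), (7, 2), (11, 6), (16, 0), (17, 4), (18, 6), (19, 21)])
v20: WRITE c=17  (c history now [(1, 24), (7, 2), (11, 6), (16, 0), (17, 4), (18, 6), (19, 21), (20, 17)])
v21: WRITE b=33  (b history now [(8, 34), (9, 33), (12, 6), (13, 33), (15, 6), (21, 33)])
READ a @v6: history=[(2, 19), (3, 24), (4, 10), (5, 1), (6, 34), (10, 9), (14, 32)] -> pick v6 -> 34
v22: WRITE a=37  (a history now [(2, 19), (3, 24), (4, 10), (5, 1), (6, 34), (10, 9), (14, 32), (22, 37)])
v23: WRITE a=4  (a history now [(2, 19), (3, 24), (4, 10), (5, 1), (6, 34), (10, 9), (14, 32), (22, 37), (23, 4)])
v24: WRITE b=23  (b history now [(8, 34), (9, 33), (12, 6), (13, 33), (15, 6), (21, 33), (24, 23)])
v25: WRITE c=2  (c history now [(1, 24), (7, 2), (11, 6), (16, 0), (17, 4), (18, 6), (19, 21), (20, 17), (25, 2)])
READ a @v14: history=[(2, 19), (3, 24), (4, 10), (5, 1), (6, 34), (10, 9), (14, 32), (22, 37), (23, 4)] -> pick v14 -> 32
v26: WRITE c=30  (c history now [(1, 24), (7, 2), (11, 6), (16, 0), (17, 4), (18, 6), (19, 21), (20, 17), (25, 2), (26, 30)])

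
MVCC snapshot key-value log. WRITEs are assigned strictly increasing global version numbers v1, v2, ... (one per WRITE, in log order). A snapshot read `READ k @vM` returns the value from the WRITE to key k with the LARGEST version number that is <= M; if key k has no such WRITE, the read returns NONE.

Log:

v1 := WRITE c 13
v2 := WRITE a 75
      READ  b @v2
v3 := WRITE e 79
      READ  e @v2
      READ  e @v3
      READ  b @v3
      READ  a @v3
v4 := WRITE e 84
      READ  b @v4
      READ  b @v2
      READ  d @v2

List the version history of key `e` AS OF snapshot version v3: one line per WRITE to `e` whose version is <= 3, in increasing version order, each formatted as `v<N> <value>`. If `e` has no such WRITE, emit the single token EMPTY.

Scan writes for key=e with version <= 3:
  v1 WRITE c 13 -> skip
  v2 WRITE a 75 -> skip
  v3 WRITE e 79 -> keep
  v4 WRITE e 84 -> drop (> snap)
Collected: [(3, 79)]

Answer: v3 79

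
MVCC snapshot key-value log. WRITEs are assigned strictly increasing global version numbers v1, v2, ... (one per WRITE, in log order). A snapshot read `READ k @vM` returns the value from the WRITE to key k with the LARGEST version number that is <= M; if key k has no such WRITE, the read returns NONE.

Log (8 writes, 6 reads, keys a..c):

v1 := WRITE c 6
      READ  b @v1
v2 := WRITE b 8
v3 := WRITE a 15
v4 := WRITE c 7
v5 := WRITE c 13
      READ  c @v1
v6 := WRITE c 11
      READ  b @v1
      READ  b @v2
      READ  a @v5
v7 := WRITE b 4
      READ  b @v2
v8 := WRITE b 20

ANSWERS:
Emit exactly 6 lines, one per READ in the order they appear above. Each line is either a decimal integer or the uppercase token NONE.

v1: WRITE c=6  (c history now [(1, 6)])
READ b @v1: history=[] -> no version <= 1 -> NONE
v2: WRITE b=8  (b history now [(2, 8)])
v3: WRITE a=15  (a history now [(3, 15)])
v4: WRITE c=7  (c history now [(1, 6), (4, 7)])
v5: WRITE c=13  (c history now [(1, 6), (4, 7), (5, 13)])
READ c @v1: history=[(1, 6), (4, 7), (5, 13)] -> pick v1 -> 6
v6: WRITE c=11  (c history now [(1, 6), (4, 7), (5, 13), (6, 11)])
READ b @v1: history=[(2, 8)] -> no version <= 1 -> NONE
READ b @v2: history=[(2, 8)] -> pick v2 -> 8
READ a @v5: history=[(3, 15)] -> pick v3 -> 15
v7: WRITE b=4  (b history now [(2, 8), (7, 4)])
READ b @v2: history=[(2, 8), (7, 4)] -> pick v2 -> 8
v8: WRITE b=20  (b history now [(2, 8), (7, 4), (8, 20)])

Answer: NONE
6
NONE
8
15
8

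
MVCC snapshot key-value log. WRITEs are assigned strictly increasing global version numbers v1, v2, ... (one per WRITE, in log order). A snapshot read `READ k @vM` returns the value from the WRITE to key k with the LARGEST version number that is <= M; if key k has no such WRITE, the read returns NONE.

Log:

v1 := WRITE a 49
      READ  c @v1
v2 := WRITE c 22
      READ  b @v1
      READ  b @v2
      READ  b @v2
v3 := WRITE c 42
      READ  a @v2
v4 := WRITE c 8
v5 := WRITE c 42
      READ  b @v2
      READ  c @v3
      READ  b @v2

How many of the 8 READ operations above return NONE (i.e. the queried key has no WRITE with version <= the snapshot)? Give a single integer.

v1: WRITE a=49  (a history now [(1, 49)])
READ c @v1: history=[] -> no version <= 1 -> NONE
v2: WRITE c=22  (c history now [(2, 22)])
READ b @v1: history=[] -> no version <= 1 -> NONE
READ b @v2: history=[] -> no version <= 2 -> NONE
READ b @v2: history=[] -> no version <= 2 -> NONE
v3: WRITE c=42  (c history now [(2, 22), (3, 42)])
READ a @v2: history=[(1, 49)] -> pick v1 -> 49
v4: WRITE c=8  (c history now [(2, 22), (3, 42), (4, 8)])
v5: WRITE c=42  (c history now [(2, 22), (3, 42), (4, 8), (5, 42)])
READ b @v2: history=[] -> no version <= 2 -> NONE
READ c @v3: history=[(2, 22), (3, 42), (4, 8), (5, 42)] -> pick v3 -> 42
READ b @v2: history=[] -> no version <= 2 -> NONE
Read results in order: ['NONE', 'NONE', 'NONE', 'NONE', '49', 'NONE', '42', 'NONE']
NONE count = 6

Answer: 6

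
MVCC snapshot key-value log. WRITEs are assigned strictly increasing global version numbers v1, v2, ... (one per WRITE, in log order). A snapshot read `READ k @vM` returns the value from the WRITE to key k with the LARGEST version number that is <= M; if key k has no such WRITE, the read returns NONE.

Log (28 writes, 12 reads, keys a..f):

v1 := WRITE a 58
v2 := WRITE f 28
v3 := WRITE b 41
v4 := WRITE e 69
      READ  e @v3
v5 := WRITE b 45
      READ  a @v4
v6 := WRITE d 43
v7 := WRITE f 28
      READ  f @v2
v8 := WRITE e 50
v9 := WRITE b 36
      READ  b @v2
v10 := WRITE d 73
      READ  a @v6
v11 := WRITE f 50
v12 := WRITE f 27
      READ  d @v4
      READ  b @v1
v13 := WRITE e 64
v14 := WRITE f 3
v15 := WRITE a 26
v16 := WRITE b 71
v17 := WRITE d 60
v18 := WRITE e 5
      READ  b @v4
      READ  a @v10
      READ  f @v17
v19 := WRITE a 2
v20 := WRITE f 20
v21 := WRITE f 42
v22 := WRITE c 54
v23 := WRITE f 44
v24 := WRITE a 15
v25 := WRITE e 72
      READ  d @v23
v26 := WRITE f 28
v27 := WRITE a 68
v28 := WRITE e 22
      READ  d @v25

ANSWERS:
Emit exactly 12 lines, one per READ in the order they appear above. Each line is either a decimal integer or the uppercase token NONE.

v1: WRITE a=58  (a history now [(1, 58)])
v2: WRITE f=28  (f history now [(2, 28)])
v3: WRITE b=41  (b history now [(3, 41)])
v4: WRITE e=69  (e history now [(4, 69)])
READ e @v3: history=[(4, 69)] -> no version <= 3 -> NONE
v5: WRITE b=45  (b history now [(3, 41), (5, 45)])
READ a @v4: history=[(1, 58)] -> pick v1 -> 58
v6: WRITE d=43  (d history now [(6, 43)])
v7: WRITE f=28  (f history now [(2, 28), (7, 28)])
READ f @v2: history=[(2, 28), (7, 28)] -> pick v2 -> 28
v8: WRITE e=50  (e history now [(4, 69), (8, 50)])
v9: WRITE b=36  (b history now [(3, 41), (5, 45), (9, 36)])
READ b @v2: history=[(3, 41), (5, 45), (9, 36)] -> no version <= 2 -> NONE
v10: WRITE d=73  (d history now [(6, 43), (10, 73)])
READ a @v6: history=[(1, 58)] -> pick v1 -> 58
v11: WRITE f=50  (f history now [(2, 28), (7, 28), (11, 50)])
v12: WRITE f=27  (f history now [(2, 28), (7, 28), (11, 50), (12, 27)])
READ d @v4: history=[(6, 43), (10, 73)] -> no version <= 4 -> NONE
READ b @v1: history=[(3, 41), (5, 45), (9, 36)] -> no version <= 1 -> NONE
v13: WRITE e=64  (e history now [(4, 69), (8, 50), (13, 64)])
v14: WRITE f=3  (f history now [(2, 28), (7, 28), (11, 50), (12, 27), (14, 3)])
v15: WRITE a=26  (a history now [(1, 58), (15, 26)])
v16: WRITE b=71  (b history now [(3, 41), (5, 45), (9, 36), (16, 71)])
v17: WRITE d=60  (d history now [(6, 43), (10, 73), (17, 60)])
v18: WRITE e=5  (e history now [(4, 69), (8, 50), (13, 64), (18, 5)])
READ b @v4: history=[(3, 41), (5, 45), (9, 36), (16, 71)] -> pick v3 -> 41
READ a @v10: history=[(1, 58), (15, 26)] -> pick v1 -> 58
READ f @v17: history=[(2, 28), (7, 28), (11, 50), (12, 27), (14, 3)] -> pick v14 -> 3
v19: WRITE a=2  (a history now [(1, 58), (15, 26), (19, 2)])
v20: WRITE f=20  (f history now [(2, 28), (7, 28), (11, 50), (12, 27), (14, 3), (20, 20)])
v21: WRITE f=42  (f history now [(2, 28), (7, 28), (11, 50), (12, 27), (14, 3), (20, 20), (21, 42)])
v22: WRITE c=54  (c history now [(22, 54)])
v23: WRITE f=44  (f history now [(2, 28), (7, 28), (11, 50), (12, 27), (14, 3), (20, 20), (21, 42), (23, 44)])
v24: WRITE a=15  (a history now [(1, 58), (15, 26), (19, 2), (24, 15)])
v25: WRITE e=72  (e history now [(4, 69), (8, 50), (13, 64), (18, 5), (25, 72)])
READ d @v23: history=[(6, 43), (10, 73), (17, 60)] -> pick v17 -> 60
v26: WRITE f=28  (f history now [(2, 28), (7, 28), (11, 50), (12, 27), (14, 3), (20, 20), (21, 42), (23, 44), (26, 28)])
v27: WRITE a=68  (a history now [(1, 58), (15, 26), (19, 2), (24, 15), (27, 68)])
v28: WRITE e=22  (e history now [(4, 69), (8, 50), (13, 64), (18, 5), (25, 72), (28, 22)])
READ d @v25: history=[(6, 43), (10, 73), (17, 60)] -> pick v17 -> 60

Answer: NONE
58
28
NONE
58
NONE
NONE
41
58
3
60
60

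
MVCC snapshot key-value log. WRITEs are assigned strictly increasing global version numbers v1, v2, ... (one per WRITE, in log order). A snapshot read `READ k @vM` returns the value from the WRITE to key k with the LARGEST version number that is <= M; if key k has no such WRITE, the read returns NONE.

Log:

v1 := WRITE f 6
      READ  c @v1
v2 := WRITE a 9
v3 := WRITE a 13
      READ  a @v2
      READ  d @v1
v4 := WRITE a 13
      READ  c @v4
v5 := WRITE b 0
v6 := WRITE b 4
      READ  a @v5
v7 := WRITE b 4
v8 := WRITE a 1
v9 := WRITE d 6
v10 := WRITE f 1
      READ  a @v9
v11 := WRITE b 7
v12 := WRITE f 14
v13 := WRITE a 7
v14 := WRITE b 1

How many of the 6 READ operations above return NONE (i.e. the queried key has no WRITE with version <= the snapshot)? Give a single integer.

v1: WRITE f=6  (f history now [(1, 6)])
READ c @v1: history=[] -> no version <= 1 -> NONE
v2: WRITE a=9  (a history now [(2, 9)])
v3: WRITE a=13  (a history now [(2, 9), (3, 13)])
READ a @v2: history=[(2, 9), (3, 13)] -> pick v2 -> 9
READ d @v1: history=[] -> no version <= 1 -> NONE
v4: WRITE a=13  (a history now [(2, 9), (3, 13), (4, 13)])
READ c @v4: history=[] -> no version <= 4 -> NONE
v5: WRITE b=0  (b history now [(5, 0)])
v6: WRITE b=4  (b history now [(5, 0), (6, 4)])
READ a @v5: history=[(2, 9), (3, 13), (4, 13)] -> pick v4 -> 13
v7: WRITE b=4  (b history now [(5, 0), (6, 4), (7, 4)])
v8: WRITE a=1  (a history now [(2, 9), (3, 13), (4, 13), (8, 1)])
v9: WRITE d=6  (d history now [(9, 6)])
v10: WRITE f=1  (f history now [(1, 6), (10, 1)])
READ a @v9: history=[(2, 9), (3, 13), (4, 13), (8, 1)] -> pick v8 -> 1
v11: WRITE b=7  (b history now [(5, 0), (6, 4), (7, 4), (11, 7)])
v12: WRITE f=14  (f history now [(1, 6), (10, 1), (12, 14)])
v13: WRITE a=7  (a history now [(2, 9), (3, 13), (4, 13), (8, 1), (13, 7)])
v14: WRITE b=1  (b history now [(5, 0), (6, 4), (7, 4), (11, 7), (14, 1)])
Read results in order: ['NONE', '9', 'NONE', 'NONE', '13', '1']
NONE count = 3

Answer: 3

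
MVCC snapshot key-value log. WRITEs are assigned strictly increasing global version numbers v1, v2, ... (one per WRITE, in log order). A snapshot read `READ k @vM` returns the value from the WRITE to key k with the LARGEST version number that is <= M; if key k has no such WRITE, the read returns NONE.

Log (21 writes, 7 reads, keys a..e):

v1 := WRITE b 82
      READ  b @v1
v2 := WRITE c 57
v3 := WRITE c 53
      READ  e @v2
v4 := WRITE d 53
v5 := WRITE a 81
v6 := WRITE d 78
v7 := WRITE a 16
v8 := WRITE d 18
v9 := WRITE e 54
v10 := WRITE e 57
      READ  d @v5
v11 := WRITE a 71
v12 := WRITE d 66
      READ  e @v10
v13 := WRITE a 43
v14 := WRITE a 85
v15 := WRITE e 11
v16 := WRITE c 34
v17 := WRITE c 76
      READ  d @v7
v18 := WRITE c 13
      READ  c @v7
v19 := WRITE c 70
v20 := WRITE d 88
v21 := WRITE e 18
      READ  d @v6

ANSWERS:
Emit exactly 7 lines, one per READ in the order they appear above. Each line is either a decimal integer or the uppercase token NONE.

v1: WRITE b=82  (b history now [(1, 82)])
READ b @v1: history=[(1, 82)] -> pick v1 -> 82
v2: WRITE c=57  (c history now [(2, 57)])
v3: WRITE c=53  (c history now [(2, 57), (3, 53)])
READ e @v2: history=[] -> no version <= 2 -> NONE
v4: WRITE d=53  (d history now [(4, 53)])
v5: WRITE a=81  (a history now [(5, 81)])
v6: WRITE d=78  (d history now [(4, 53), (6, 78)])
v7: WRITE a=16  (a history now [(5, 81), (7, 16)])
v8: WRITE d=18  (d history now [(4, 53), (6, 78), (8, 18)])
v9: WRITE e=54  (e history now [(9, 54)])
v10: WRITE e=57  (e history now [(9, 54), (10, 57)])
READ d @v5: history=[(4, 53), (6, 78), (8, 18)] -> pick v4 -> 53
v11: WRITE a=71  (a history now [(5, 81), (7, 16), (11, 71)])
v12: WRITE d=66  (d history now [(4, 53), (6, 78), (8, 18), (12, 66)])
READ e @v10: history=[(9, 54), (10, 57)] -> pick v10 -> 57
v13: WRITE a=43  (a history now [(5, 81), (7, 16), (11, 71), (13, 43)])
v14: WRITE a=85  (a history now [(5, 81), (7, 16), (11, 71), (13, 43), (14, 85)])
v15: WRITE e=11  (e history now [(9, 54), (10, 57), (15, 11)])
v16: WRITE c=34  (c history now [(2, 57), (3, 53), (16, 34)])
v17: WRITE c=76  (c history now [(2, 57), (3, 53), (16, 34), (17, 76)])
READ d @v7: history=[(4, 53), (6, 78), (8, 18), (12, 66)] -> pick v6 -> 78
v18: WRITE c=13  (c history now [(2, 57), (3, 53), (16, 34), (17, 76), (18, 13)])
READ c @v7: history=[(2, 57), (3, 53), (16, 34), (17, 76), (18, 13)] -> pick v3 -> 53
v19: WRITE c=70  (c history now [(2, 57), (3, 53), (16, 34), (17, 76), (18, 13), (19, 70)])
v20: WRITE d=88  (d history now [(4, 53), (6, 78), (8, 18), (12, 66), (20, 88)])
v21: WRITE e=18  (e history now [(9, 54), (10, 57), (15, 11), (21, 18)])
READ d @v6: history=[(4, 53), (6, 78), (8, 18), (12, 66), (20, 88)] -> pick v6 -> 78

Answer: 82
NONE
53
57
78
53
78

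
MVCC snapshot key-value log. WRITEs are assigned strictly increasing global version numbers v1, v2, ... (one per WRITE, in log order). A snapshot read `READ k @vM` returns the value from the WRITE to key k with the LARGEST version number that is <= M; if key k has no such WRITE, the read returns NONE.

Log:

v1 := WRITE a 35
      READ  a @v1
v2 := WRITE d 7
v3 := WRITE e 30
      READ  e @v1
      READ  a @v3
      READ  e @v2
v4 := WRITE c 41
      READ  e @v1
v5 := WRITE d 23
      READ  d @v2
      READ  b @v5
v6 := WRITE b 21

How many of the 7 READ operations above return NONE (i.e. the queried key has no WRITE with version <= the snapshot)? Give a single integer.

Answer: 4

Derivation:
v1: WRITE a=35  (a history now [(1, 35)])
READ a @v1: history=[(1, 35)] -> pick v1 -> 35
v2: WRITE d=7  (d history now [(2, 7)])
v3: WRITE e=30  (e history now [(3, 30)])
READ e @v1: history=[(3, 30)] -> no version <= 1 -> NONE
READ a @v3: history=[(1, 35)] -> pick v1 -> 35
READ e @v2: history=[(3, 30)] -> no version <= 2 -> NONE
v4: WRITE c=41  (c history now [(4, 41)])
READ e @v1: history=[(3, 30)] -> no version <= 1 -> NONE
v5: WRITE d=23  (d history now [(2, 7), (5, 23)])
READ d @v2: history=[(2, 7), (5, 23)] -> pick v2 -> 7
READ b @v5: history=[] -> no version <= 5 -> NONE
v6: WRITE b=21  (b history now [(6, 21)])
Read results in order: ['35', 'NONE', '35', 'NONE', 'NONE', '7', 'NONE']
NONE count = 4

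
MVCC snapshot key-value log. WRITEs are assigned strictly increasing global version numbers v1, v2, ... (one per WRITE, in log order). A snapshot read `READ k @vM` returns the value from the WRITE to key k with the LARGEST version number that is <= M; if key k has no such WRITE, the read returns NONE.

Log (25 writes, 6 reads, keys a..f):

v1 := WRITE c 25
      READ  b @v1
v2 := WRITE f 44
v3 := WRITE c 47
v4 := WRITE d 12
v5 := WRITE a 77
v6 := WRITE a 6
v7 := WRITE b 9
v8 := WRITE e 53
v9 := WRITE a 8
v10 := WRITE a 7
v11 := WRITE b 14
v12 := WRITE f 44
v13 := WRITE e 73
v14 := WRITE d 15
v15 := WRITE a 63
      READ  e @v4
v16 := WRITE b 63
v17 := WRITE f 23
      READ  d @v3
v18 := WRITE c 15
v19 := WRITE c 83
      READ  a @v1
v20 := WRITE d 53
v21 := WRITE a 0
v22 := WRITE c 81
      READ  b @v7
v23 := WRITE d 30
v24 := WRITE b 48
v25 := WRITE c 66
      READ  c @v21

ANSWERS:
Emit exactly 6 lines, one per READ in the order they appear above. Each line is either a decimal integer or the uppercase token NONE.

v1: WRITE c=25  (c history now [(1, 25)])
READ b @v1: history=[] -> no version <= 1 -> NONE
v2: WRITE f=44  (f history now [(2, 44)])
v3: WRITE c=47  (c history now [(1, 25), (3, 47)])
v4: WRITE d=12  (d history now [(4, 12)])
v5: WRITE a=77  (a history now [(5, 77)])
v6: WRITE a=6  (a history now [(5, 77), (6, 6)])
v7: WRITE b=9  (b history now [(7, 9)])
v8: WRITE e=53  (e history now [(8, 53)])
v9: WRITE a=8  (a history now [(5, 77), (6, 6), (9, 8)])
v10: WRITE a=7  (a history now [(5, 77), (6, 6), (9, 8), (10, 7)])
v11: WRITE b=14  (b history now [(7, 9), (11, 14)])
v12: WRITE f=44  (f history now [(2, 44), (12, 44)])
v13: WRITE e=73  (e history now [(8, 53), (13, 73)])
v14: WRITE d=15  (d history now [(4, 12), (14, 15)])
v15: WRITE a=63  (a history now [(5, 77), (6, 6), (9, 8), (10, 7), (15, 63)])
READ e @v4: history=[(8, 53), (13, 73)] -> no version <= 4 -> NONE
v16: WRITE b=63  (b history now [(7, 9), (11, 14), (16, 63)])
v17: WRITE f=23  (f history now [(2, 44), (12, 44), (17, 23)])
READ d @v3: history=[(4, 12), (14, 15)] -> no version <= 3 -> NONE
v18: WRITE c=15  (c history now [(1, 25), (3, 47), (18, 15)])
v19: WRITE c=83  (c history now [(1, 25), (3, 47), (18, 15), (19, 83)])
READ a @v1: history=[(5, 77), (6, 6), (9, 8), (10, 7), (15, 63)] -> no version <= 1 -> NONE
v20: WRITE d=53  (d history now [(4, 12), (14, 15), (20, 53)])
v21: WRITE a=0  (a history now [(5, 77), (6, 6), (9, 8), (10, 7), (15, 63), (21, 0)])
v22: WRITE c=81  (c history now [(1, 25), (3, 47), (18, 15), (19, 83), (22, 81)])
READ b @v7: history=[(7, 9), (11, 14), (16, 63)] -> pick v7 -> 9
v23: WRITE d=30  (d history now [(4, 12), (14, 15), (20, 53), (23, 30)])
v24: WRITE b=48  (b history now [(7, 9), (11, 14), (16, 63), (24, 48)])
v25: WRITE c=66  (c history now [(1, 25), (3, 47), (18, 15), (19, 83), (22, 81), (25, 66)])
READ c @v21: history=[(1, 25), (3, 47), (18, 15), (19, 83), (22, 81), (25, 66)] -> pick v19 -> 83

Answer: NONE
NONE
NONE
NONE
9
83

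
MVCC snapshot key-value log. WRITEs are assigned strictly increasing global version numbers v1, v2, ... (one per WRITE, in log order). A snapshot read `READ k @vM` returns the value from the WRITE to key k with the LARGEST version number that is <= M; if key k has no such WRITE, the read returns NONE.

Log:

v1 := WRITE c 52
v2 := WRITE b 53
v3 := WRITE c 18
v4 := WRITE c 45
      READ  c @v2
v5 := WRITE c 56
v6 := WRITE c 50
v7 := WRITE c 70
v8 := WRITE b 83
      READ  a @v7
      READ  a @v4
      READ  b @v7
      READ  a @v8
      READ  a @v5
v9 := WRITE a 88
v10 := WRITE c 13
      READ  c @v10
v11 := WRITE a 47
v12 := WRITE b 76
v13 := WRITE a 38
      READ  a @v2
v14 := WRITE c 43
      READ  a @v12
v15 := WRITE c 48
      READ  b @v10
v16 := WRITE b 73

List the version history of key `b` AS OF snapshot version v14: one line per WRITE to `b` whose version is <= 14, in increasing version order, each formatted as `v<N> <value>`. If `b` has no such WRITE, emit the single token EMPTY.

Answer: v2 53
v8 83
v12 76

Derivation:
Scan writes for key=b with version <= 14:
  v1 WRITE c 52 -> skip
  v2 WRITE b 53 -> keep
  v3 WRITE c 18 -> skip
  v4 WRITE c 45 -> skip
  v5 WRITE c 56 -> skip
  v6 WRITE c 50 -> skip
  v7 WRITE c 70 -> skip
  v8 WRITE b 83 -> keep
  v9 WRITE a 88 -> skip
  v10 WRITE c 13 -> skip
  v11 WRITE a 47 -> skip
  v12 WRITE b 76 -> keep
  v13 WRITE a 38 -> skip
  v14 WRITE c 43 -> skip
  v15 WRITE c 48 -> skip
  v16 WRITE b 73 -> drop (> snap)
Collected: [(2, 53), (8, 83), (12, 76)]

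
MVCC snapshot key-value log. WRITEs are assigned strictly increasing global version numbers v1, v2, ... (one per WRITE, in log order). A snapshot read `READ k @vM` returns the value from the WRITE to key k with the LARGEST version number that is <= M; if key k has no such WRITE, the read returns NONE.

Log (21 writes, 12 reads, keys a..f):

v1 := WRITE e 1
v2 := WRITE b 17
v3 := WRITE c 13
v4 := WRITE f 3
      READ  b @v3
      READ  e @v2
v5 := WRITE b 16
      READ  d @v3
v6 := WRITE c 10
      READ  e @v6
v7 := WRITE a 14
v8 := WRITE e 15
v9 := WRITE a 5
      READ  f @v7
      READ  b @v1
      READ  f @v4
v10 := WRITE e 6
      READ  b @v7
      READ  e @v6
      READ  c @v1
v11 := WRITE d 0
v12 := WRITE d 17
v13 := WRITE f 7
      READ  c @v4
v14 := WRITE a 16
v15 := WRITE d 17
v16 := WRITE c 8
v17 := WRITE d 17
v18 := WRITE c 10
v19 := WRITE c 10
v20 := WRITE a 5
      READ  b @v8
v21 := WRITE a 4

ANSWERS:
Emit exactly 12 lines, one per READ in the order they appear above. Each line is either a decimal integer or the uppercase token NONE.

v1: WRITE e=1  (e history now [(1, 1)])
v2: WRITE b=17  (b history now [(2, 17)])
v3: WRITE c=13  (c history now [(3, 13)])
v4: WRITE f=3  (f history now [(4, 3)])
READ b @v3: history=[(2, 17)] -> pick v2 -> 17
READ e @v2: history=[(1, 1)] -> pick v1 -> 1
v5: WRITE b=16  (b history now [(2, 17), (5, 16)])
READ d @v3: history=[] -> no version <= 3 -> NONE
v6: WRITE c=10  (c history now [(3, 13), (6, 10)])
READ e @v6: history=[(1, 1)] -> pick v1 -> 1
v7: WRITE a=14  (a history now [(7, 14)])
v8: WRITE e=15  (e history now [(1, 1), (8, 15)])
v9: WRITE a=5  (a history now [(7, 14), (9, 5)])
READ f @v7: history=[(4, 3)] -> pick v4 -> 3
READ b @v1: history=[(2, 17), (5, 16)] -> no version <= 1 -> NONE
READ f @v4: history=[(4, 3)] -> pick v4 -> 3
v10: WRITE e=6  (e history now [(1, 1), (8, 15), (10, 6)])
READ b @v7: history=[(2, 17), (5, 16)] -> pick v5 -> 16
READ e @v6: history=[(1, 1), (8, 15), (10, 6)] -> pick v1 -> 1
READ c @v1: history=[(3, 13), (6, 10)] -> no version <= 1 -> NONE
v11: WRITE d=0  (d history now [(11, 0)])
v12: WRITE d=17  (d history now [(11, 0), (12, 17)])
v13: WRITE f=7  (f history now [(4, 3), (13, 7)])
READ c @v4: history=[(3, 13), (6, 10)] -> pick v3 -> 13
v14: WRITE a=16  (a history now [(7, 14), (9, 5), (14, 16)])
v15: WRITE d=17  (d history now [(11, 0), (12, 17), (15, 17)])
v16: WRITE c=8  (c history now [(3, 13), (6, 10), (16, 8)])
v17: WRITE d=17  (d history now [(11, 0), (12, 17), (15, 17), (17, 17)])
v18: WRITE c=10  (c history now [(3, 13), (6, 10), (16, 8), (18, 10)])
v19: WRITE c=10  (c history now [(3, 13), (6, 10), (16, 8), (18, 10), (19, 10)])
v20: WRITE a=5  (a history now [(7, 14), (9, 5), (14, 16), (20, 5)])
READ b @v8: history=[(2, 17), (5, 16)] -> pick v5 -> 16
v21: WRITE a=4  (a history now [(7, 14), (9, 5), (14, 16), (20, 5), (21, 4)])

Answer: 17
1
NONE
1
3
NONE
3
16
1
NONE
13
16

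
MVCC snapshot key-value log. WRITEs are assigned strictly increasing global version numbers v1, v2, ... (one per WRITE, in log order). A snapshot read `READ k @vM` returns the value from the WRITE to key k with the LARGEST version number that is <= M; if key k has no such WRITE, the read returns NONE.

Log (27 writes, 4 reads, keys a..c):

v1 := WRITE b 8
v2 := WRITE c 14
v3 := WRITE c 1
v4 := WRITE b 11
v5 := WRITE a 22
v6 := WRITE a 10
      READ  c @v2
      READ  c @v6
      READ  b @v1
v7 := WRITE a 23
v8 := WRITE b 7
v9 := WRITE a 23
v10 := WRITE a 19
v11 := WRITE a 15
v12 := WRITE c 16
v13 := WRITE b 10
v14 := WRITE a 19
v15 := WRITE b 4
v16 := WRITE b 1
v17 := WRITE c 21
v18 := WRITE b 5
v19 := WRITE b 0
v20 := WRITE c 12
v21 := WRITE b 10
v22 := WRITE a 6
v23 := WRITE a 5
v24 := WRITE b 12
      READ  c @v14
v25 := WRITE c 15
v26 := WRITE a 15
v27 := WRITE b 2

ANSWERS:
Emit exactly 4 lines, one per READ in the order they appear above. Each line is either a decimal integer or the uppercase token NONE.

Answer: 14
1
8
16

Derivation:
v1: WRITE b=8  (b history now [(1, 8)])
v2: WRITE c=14  (c history now [(2, 14)])
v3: WRITE c=1  (c history now [(2, 14), (3, 1)])
v4: WRITE b=11  (b history now [(1, 8), (4, 11)])
v5: WRITE a=22  (a history now [(5, 22)])
v6: WRITE a=10  (a history now [(5, 22), (6, 10)])
READ c @v2: history=[(2, 14), (3, 1)] -> pick v2 -> 14
READ c @v6: history=[(2, 14), (3, 1)] -> pick v3 -> 1
READ b @v1: history=[(1, 8), (4, 11)] -> pick v1 -> 8
v7: WRITE a=23  (a history now [(5, 22), (6, 10), (7, 23)])
v8: WRITE b=7  (b history now [(1, 8), (4, 11), (8, 7)])
v9: WRITE a=23  (a history now [(5, 22), (6, 10), (7, 23), (9, 23)])
v10: WRITE a=19  (a history now [(5, 22), (6, 10), (7, 23), (9, 23), (10, 19)])
v11: WRITE a=15  (a history now [(5, 22), (6, 10), (7, 23), (9, 23), (10, 19), (11, 15)])
v12: WRITE c=16  (c history now [(2, 14), (3, 1), (12, 16)])
v13: WRITE b=10  (b history now [(1, 8), (4, 11), (8, 7), (13, 10)])
v14: WRITE a=19  (a history now [(5, 22), (6, 10), (7, 23), (9, 23), (10, 19), (11, 15), (14, 19)])
v15: WRITE b=4  (b history now [(1, 8), (4, 11), (8, 7), (13, 10), (15, 4)])
v16: WRITE b=1  (b history now [(1, 8), (4, 11), (8, 7), (13, 10), (15, 4), (16, 1)])
v17: WRITE c=21  (c history now [(2, 14), (3, 1), (12, 16), (17, 21)])
v18: WRITE b=5  (b history now [(1, 8), (4, 11), (8, 7), (13, 10), (15, 4), (16, 1), (18, 5)])
v19: WRITE b=0  (b history now [(1, 8), (4, 11), (8, 7), (13, 10), (15, 4), (16, 1), (18, 5), (19, 0)])
v20: WRITE c=12  (c history now [(2, 14), (3, 1), (12, 16), (17, 21), (20, 12)])
v21: WRITE b=10  (b history now [(1, 8), (4, 11), (8, 7), (13, 10), (15, 4), (16, 1), (18, 5), (19, 0), (21, 10)])
v22: WRITE a=6  (a history now [(5, 22), (6, 10), (7, 23), (9, 23), (10, 19), (11, 15), (14, 19), (22, 6)])
v23: WRITE a=5  (a history now [(5, 22), (6, 10), (7, 23), (9, 23), (10, 19), (11, 15), (14, 19), (22, 6), (23, 5)])
v24: WRITE b=12  (b history now [(1, 8), (4, 11), (8, 7), (13, 10), (15, 4), (16, 1), (18, 5), (19, 0), (21, 10), (24, 12)])
READ c @v14: history=[(2, 14), (3, 1), (12, 16), (17, 21), (20, 12)] -> pick v12 -> 16
v25: WRITE c=15  (c history now [(2, 14), (3, 1), (12, 16), (17, 21), (20, 12), (25, 15)])
v26: WRITE a=15  (a history now [(5, 22), (6, 10), (7, 23), (9, 23), (10, 19), (11, 15), (14, 19), (22, 6), (23, 5), (26, 15)])
v27: WRITE b=2  (b history now [(1, 8), (4, 11), (8, 7), (13, 10), (15, 4), (16, 1), (18, 5), (19, 0), (21, 10), (24, 12), (27, 2)])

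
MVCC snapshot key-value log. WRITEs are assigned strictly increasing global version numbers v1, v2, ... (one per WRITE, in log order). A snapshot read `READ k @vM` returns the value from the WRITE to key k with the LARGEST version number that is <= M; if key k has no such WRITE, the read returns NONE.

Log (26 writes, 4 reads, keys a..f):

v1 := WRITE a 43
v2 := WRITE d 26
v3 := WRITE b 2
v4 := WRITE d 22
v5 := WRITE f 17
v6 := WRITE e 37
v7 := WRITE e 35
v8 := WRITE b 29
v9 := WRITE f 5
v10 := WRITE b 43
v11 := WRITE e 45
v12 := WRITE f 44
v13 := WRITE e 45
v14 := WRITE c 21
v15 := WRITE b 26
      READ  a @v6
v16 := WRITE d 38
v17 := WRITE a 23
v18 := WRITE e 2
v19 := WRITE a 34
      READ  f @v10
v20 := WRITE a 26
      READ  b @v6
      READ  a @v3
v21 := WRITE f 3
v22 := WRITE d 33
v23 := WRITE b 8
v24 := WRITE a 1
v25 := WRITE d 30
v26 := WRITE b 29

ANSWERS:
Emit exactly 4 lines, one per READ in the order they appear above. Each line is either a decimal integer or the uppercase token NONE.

Answer: 43
5
2
43

Derivation:
v1: WRITE a=43  (a history now [(1, 43)])
v2: WRITE d=26  (d history now [(2, 26)])
v3: WRITE b=2  (b history now [(3, 2)])
v4: WRITE d=22  (d history now [(2, 26), (4, 22)])
v5: WRITE f=17  (f history now [(5, 17)])
v6: WRITE e=37  (e history now [(6, 37)])
v7: WRITE e=35  (e history now [(6, 37), (7, 35)])
v8: WRITE b=29  (b history now [(3, 2), (8, 29)])
v9: WRITE f=5  (f history now [(5, 17), (9, 5)])
v10: WRITE b=43  (b history now [(3, 2), (8, 29), (10, 43)])
v11: WRITE e=45  (e history now [(6, 37), (7, 35), (11, 45)])
v12: WRITE f=44  (f history now [(5, 17), (9, 5), (12, 44)])
v13: WRITE e=45  (e history now [(6, 37), (7, 35), (11, 45), (13, 45)])
v14: WRITE c=21  (c history now [(14, 21)])
v15: WRITE b=26  (b history now [(3, 2), (8, 29), (10, 43), (15, 26)])
READ a @v6: history=[(1, 43)] -> pick v1 -> 43
v16: WRITE d=38  (d history now [(2, 26), (4, 22), (16, 38)])
v17: WRITE a=23  (a history now [(1, 43), (17, 23)])
v18: WRITE e=2  (e history now [(6, 37), (7, 35), (11, 45), (13, 45), (18, 2)])
v19: WRITE a=34  (a history now [(1, 43), (17, 23), (19, 34)])
READ f @v10: history=[(5, 17), (9, 5), (12, 44)] -> pick v9 -> 5
v20: WRITE a=26  (a history now [(1, 43), (17, 23), (19, 34), (20, 26)])
READ b @v6: history=[(3, 2), (8, 29), (10, 43), (15, 26)] -> pick v3 -> 2
READ a @v3: history=[(1, 43), (17, 23), (19, 34), (20, 26)] -> pick v1 -> 43
v21: WRITE f=3  (f history now [(5, 17), (9, 5), (12, 44), (21, 3)])
v22: WRITE d=33  (d history now [(2, 26), (4, 22), (16, 38), (22, 33)])
v23: WRITE b=8  (b history now [(3, 2), (8, 29), (10, 43), (15, 26), (23, 8)])
v24: WRITE a=1  (a history now [(1, 43), (17, 23), (19, 34), (20, 26), (24, 1)])
v25: WRITE d=30  (d history now [(2, 26), (4, 22), (16, 38), (22, 33), (25, 30)])
v26: WRITE b=29  (b history now [(3, 2), (8, 29), (10, 43), (15, 26), (23, 8), (26, 29)])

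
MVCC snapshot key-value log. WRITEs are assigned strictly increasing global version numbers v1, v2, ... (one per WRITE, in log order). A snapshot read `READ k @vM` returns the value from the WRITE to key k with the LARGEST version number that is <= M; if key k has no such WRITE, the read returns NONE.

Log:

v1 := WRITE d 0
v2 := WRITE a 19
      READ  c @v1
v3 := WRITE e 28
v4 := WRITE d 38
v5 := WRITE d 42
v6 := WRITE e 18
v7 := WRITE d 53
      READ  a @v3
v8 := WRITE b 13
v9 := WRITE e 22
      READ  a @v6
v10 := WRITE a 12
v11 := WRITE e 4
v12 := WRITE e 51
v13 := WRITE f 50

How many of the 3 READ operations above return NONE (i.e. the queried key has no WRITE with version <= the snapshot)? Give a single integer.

v1: WRITE d=0  (d history now [(1, 0)])
v2: WRITE a=19  (a history now [(2, 19)])
READ c @v1: history=[] -> no version <= 1 -> NONE
v3: WRITE e=28  (e history now [(3, 28)])
v4: WRITE d=38  (d history now [(1, 0), (4, 38)])
v5: WRITE d=42  (d history now [(1, 0), (4, 38), (5, 42)])
v6: WRITE e=18  (e history now [(3, 28), (6, 18)])
v7: WRITE d=53  (d history now [(1, 0), (4, 38), (5, 42), (7, 53)])
READ a @v3: history=[(2, 19)] -> pick v2 -> 19
v8: WRITE b=13  (b history now [(8, 13)])
v9: WRITE e=22  (e history now [(3, 28), (6, 18), (9, 22)])
READ a @v6: history=[(2, 19)] -> pick v2 -> 19
v10: WRITE a=12  (a history now [(2, 19), (10, 12)])
v11: WRITE e=4  (e history now [(3, 28), (6, 18), (9, 22), (11, 4)])
v12: WRITE e=51  (e history now [(3, 28), (6, 18), (9, 22), (11, 4), (12, 51)])
v13: WRITE f=50  (f history now [(13, 50)])
Read results in order: ['NONE', '19', '19']
NONE count = 1

Answer: 1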